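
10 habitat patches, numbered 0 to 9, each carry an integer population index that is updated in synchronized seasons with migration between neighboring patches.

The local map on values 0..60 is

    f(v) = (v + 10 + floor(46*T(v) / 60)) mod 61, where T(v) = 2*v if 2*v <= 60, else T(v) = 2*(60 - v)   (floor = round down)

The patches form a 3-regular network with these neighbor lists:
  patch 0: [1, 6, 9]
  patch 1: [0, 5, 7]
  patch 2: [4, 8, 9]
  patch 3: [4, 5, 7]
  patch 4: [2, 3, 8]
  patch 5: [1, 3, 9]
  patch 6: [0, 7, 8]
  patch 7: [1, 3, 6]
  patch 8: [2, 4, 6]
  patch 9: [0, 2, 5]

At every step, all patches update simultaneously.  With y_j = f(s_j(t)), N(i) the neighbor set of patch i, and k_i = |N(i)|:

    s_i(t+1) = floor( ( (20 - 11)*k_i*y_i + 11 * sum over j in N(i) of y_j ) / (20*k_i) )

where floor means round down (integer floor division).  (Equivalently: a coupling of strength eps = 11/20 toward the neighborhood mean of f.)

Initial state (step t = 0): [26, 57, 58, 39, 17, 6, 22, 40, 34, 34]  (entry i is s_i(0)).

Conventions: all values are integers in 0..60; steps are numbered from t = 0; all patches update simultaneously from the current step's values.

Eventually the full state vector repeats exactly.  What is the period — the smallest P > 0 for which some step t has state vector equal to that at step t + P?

Simulating step by step:
t=0: [26, 57, 58, 39, 17, 6, 22, 40, 34, 34]
t=1: [12, 15, 22, 26, 33, 20, 11, 14, 22, 18]
t=2: [43, 48, 16, 29, 14, 48, 32, 38, 13, 43]
t=3: [18, 16, 41, 24, 41, 16, 25, 20, 40, 23]
t=4: [37, 52, 16, 27, 17, 34, 29, 40, 17, 25]
t=5: [18, 17, 44, 24, 45, 17, 26, 18, 46, 22]
t=6: [37, 53, 14, 26, 15, 35, 29, 38, 16, 24]
t=7: [17, 16, 39, 22, 41, 16, 26, 17, 43, 20]
t=8: [46, 51, 26, 24, 16, 43, 29, 36, 17, 49]
t=9: [16, 15, 27, 20, 36, 14, 26, 17, 39, 15]
t=10: [42, 48, 23, 48, 27, 48, 28, 46, 18, 42]
t=11: [17, 15, 19, 15, 21, 15, 24, 16, 32, 15]
t=12: [43, 49, 39, 39, 24, 48, 27, 41, 23, 50]
t=13: [16, 15, 14, 16, 12, 15, 15, 17, 11, 16]
t=14: [49, 49, 43, 48, 42, 48, 47, 50, 41, 48]
t=15: [14, 14, 17, 15, 17, 14, 15, 14, 17, 15]
t=16: [46, 45, 52, 47, 52, 46, 47, 46, 52, 47]
t=17: [15, 16, 13, 15, 13, 15, 15, 15, 13, 15]
t=18: [48, 48, 43, 46, 43, 48, 46, 48, 43, 46]
t=19: [15, 15, 17, 16, 17, 15, 16, 15, 17, 16]
t=20: [48, 48, 52, 49, 52, 48, 49, 48, 52, 49]
t=21: [14, 15, 13, 14, 13, 14, 14, 14, 13, 14]
t=22: [45, 46, 42, 44, 42, 45, 44, 45, 42, 44]
t=23: [16, 16, 17, 17, 17, 16, 17, 16, 17, 17]
t=24: [51, 50, 53, 51, 53, 51, 51, 51, 53, 51]
t=25: [13, 13, 12, 12, 12, 13, 12, 13, 12, 12]
t=26: [41, 42, 40, 40, 40, 41, 40, 41, 40, 40]
t=27: [18, 18, 19, 19, 19, 18, 19, 18, 19, 19]
t=28: [56, 55, 58, 56, 58, 56, 56, 56, 58, 56]
t=29: [11, 11, 10, 10, 10, 11, 10, 11, 10, 10]
t=30: [36, 37, 35, 35, 35, 36, 35, 36, 35, 35]
t=31: [21, 21, 22, 21, 22, 21, 21, 21, 22, 21]
t=32: [2, 2, 3, 2, 3, 2, 2, 2, 3, 2]
t=33: [15, 15, 16, 15, 16, 15, 15, 15, 16, 15]
t=34: [48, 48, 49, 48, 49, 48, 48, 48, 49, 48]
t=35: [15, 15, 14, 14, 14, 15, 14, 15, 14, 14]
t=36: [46, 48, 45, 46, 45, 46, 46, 46, 45, 46]
t=37: [15, 15, 16, 16, 16, 15, 16, 15, 16, 16]
t=38: [48, 48, 50, 49, 50, 48, 49, 48, 50, 49]
t=39: [14, 15, 14, 14, 14, 14, 14, 14, 14, 14]
t=40: [45, 46, 45, 45, 45, 45, 45, 45, 45, 45]
t=41: [16, 16, 17, 17, 17, 16, 17, 16, 17, 17]

Answer: 18
Key observation: The state at step 23, [16, 16, 17, 17, 17, 16, 17, 16, 17, 17], reappears at step 41 — and no state repeats earlier — so the cycle the system enters has period 18.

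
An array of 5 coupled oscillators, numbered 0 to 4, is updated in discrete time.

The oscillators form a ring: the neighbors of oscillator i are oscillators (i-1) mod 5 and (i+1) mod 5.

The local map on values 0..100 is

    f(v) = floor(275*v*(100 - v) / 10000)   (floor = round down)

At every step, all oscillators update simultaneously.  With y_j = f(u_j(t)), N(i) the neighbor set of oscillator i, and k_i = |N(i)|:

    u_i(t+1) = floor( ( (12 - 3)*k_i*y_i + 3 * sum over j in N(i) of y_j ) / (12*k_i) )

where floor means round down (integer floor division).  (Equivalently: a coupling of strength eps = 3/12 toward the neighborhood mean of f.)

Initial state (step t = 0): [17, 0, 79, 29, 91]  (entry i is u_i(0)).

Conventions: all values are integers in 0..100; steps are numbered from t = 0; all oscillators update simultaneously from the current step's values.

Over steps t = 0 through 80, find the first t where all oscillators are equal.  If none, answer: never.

Answer: 6
Key observation: Synchronization is absorbing here: once all oscillators are equal they stay equal, and step 6 is the first all-equal step.

Derivation:
t=0: [17, 0, 79, 29, 91]  (not all equal)
t=1: [31, 10, 40, 50, 28]  (not all equal)
t=2: [53, 33, 61, 66, 57]  (not all equal)
t=3: [66, 61, 63, 62, 66]  (not all equal)
t=4: [61, 64, 64, 63, 61]  (not all equal)
t=5: [64, 63, 63, 64, 64]  (not all equal)
t=6: [63, 63, 63, 63, 63]  (all equal)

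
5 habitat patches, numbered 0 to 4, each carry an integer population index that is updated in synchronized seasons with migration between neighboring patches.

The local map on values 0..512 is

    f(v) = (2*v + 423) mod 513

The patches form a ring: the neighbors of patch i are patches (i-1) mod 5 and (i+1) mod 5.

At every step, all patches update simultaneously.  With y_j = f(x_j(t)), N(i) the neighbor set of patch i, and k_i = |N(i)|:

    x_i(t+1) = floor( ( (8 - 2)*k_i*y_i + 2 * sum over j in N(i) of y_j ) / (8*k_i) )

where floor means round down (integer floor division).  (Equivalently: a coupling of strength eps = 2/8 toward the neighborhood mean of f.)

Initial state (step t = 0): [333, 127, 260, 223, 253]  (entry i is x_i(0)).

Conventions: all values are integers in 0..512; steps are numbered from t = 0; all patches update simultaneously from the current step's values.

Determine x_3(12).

Answer: x_3(12) = 309

Derivation:
t=0: [333, 127, 260, 223, 253]
t=1: [119, 184, 387, 372, 364]
t=2: [161, 248, 180, 142, 129]
t=3: [245, 367, 277, 200, 179]
t=4: [349, 206, 403, 324, 289]
t=5: [172, 278, 198, 120, 383]
t=6: [269, 419, 306, 171, 172]
t=7: [397, 233, 67, 221, 278]
t=8: [248, 311, 124, 327, 417]
t=9: [335, 84, 127, 86, 230]
t=10: [106, 87, 143, 128, 296]
t=11: [164, 102, 178, 211, 412]
t=12: [220, 148, 255, 309, 237]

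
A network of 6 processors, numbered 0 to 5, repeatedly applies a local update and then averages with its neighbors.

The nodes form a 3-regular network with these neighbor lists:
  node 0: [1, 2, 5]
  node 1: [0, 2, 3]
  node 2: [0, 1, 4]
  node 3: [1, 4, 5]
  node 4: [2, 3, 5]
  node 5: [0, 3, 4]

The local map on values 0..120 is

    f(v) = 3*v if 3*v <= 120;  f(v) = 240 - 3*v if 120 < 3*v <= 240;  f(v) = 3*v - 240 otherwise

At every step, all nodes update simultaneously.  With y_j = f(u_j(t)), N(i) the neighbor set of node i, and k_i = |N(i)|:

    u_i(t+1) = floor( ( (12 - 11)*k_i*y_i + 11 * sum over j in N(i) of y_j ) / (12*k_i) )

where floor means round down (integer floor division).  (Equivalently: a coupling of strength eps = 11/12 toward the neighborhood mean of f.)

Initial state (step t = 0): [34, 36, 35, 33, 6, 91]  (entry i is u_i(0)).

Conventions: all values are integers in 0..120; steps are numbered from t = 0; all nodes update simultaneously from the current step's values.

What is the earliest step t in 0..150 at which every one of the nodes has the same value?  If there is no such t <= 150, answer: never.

Answer: never
Key observation: The state at step 19 reappears at step 23 — the system is in a cycle of period 4 from step 19 on.  No step 0..23 is synchronized, and the cycle repeats forever, so no step up to 150 (or ever) has all nodes equal.

Derivation:
t=0: [34, 36, 35, 33, 6, 91]  (not all equal)
t=1: [83, 102, 78, 56, 73, 69]  (not all equal)
t=2: [32, 32, 29, 42, 35, 33]  (not all equal)
t=3: [94, 98, 98, 101, 100, 104]  (not all equal)
t=4: [58, 53, 52, 62, 62, 56]  (not all equal)
t=5: [77, 69, 68, 67, 68, 59]  (not all equal)
t=6: [41, 28, 26, 43, 45, 30]  (not all equal)
t=7: [86, 100, 100, 94, 94, 109]  (not all equal)
t=8: [64, 41, 41, 61, 61, 38]  (not all equal)
t=9: [110, 77, 77, 92, 92, 59]  (not all equal)
t=10: [32, 42, 42, 36, 36, 54]  (not all equal)
t=11: [101, 106, 106, 100, 100, 101]  (not all equal)
t=12: [72, 67, 67, 66, 66, 61]  (not all equal)
t=13: [43, 35, 35, 45, 45, 37]  (not all equal)
t=14: [107, 106, 106, 106, 106, 107]  (not all equal)
t=15: [79, 78, 78, 78, 78, 79]  (not all equal)
t=16: [4, 5, 5, 5, 5, 4]  (not all equal)
t=17: [13, 14, 14, 14, 14, 13]  (not all equal)
t=18: [40, 41, 41, 41, 41, 40]  (not all equal)
t=19: [118, 117, 117, 117, 117, 118]  (not all equal)
t=20: [112, 111, 111, 111, 111, 112]  (not all equal)
t=21: [94, 93, 93, 93, 93, 94]  (not all equal)
t=22: [40, 39, 39, 39, 39, 40]  (not all equal)
t=23: [118, 117, 117, 117, 117, 118]  (not all equal)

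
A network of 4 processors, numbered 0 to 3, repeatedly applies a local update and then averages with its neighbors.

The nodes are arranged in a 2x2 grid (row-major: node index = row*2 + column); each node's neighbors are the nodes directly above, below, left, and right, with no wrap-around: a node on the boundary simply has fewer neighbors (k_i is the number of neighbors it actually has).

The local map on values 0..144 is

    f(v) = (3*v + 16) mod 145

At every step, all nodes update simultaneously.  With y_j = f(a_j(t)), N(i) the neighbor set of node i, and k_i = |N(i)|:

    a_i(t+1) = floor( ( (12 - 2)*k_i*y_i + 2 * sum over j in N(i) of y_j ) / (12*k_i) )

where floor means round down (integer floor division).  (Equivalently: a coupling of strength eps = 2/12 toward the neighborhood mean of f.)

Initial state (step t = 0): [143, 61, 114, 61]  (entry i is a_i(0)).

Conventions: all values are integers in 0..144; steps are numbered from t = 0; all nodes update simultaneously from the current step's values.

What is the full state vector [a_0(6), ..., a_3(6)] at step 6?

Answer: [101, 38, 93, 26]

Derivation:
t=0: [143, 61, 114, 61]
t=1: [18, 50, 62, 55]
t=2: [64, 26, 56, 36]
t=3: [63, 93, 48, 114]
t=4: [51, 14, 23, 58]
t=5: [31, 54, 76, 49]
t=6: [101, 38, 93, 26]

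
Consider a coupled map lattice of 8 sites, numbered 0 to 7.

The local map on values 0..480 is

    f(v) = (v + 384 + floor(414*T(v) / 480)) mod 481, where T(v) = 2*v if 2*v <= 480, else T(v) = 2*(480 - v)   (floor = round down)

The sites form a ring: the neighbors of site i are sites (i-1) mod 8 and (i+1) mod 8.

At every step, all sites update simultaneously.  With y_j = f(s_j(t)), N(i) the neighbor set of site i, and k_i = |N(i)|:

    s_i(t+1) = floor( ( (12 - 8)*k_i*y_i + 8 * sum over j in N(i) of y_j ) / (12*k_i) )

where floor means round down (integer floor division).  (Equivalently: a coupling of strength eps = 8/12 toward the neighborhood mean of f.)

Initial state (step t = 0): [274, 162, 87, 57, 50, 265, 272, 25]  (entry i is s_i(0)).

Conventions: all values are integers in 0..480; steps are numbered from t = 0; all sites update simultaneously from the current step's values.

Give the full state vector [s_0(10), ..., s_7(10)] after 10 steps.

Answer: [151, 163, 114, 171, 236, 266, 197, 226]

Derivation:
t=0: [274, 162, 87, 57, 50, 265, 272, 25]
t=1: [282, 178, 180, 79, 51, 49, 187, 185]
t=2: [280, 275, 299, 184, 65, 163, 285, 288]
t=3: [46, 43, 162, 172, 277, 156, 143, 43]
t=4: [22, 130, 245, 254, 249, 223, 213, 113]
t=5: [303, 257, 131, 68, 54, 33, 80, 218]
t=6: [36, 117, 136, 132, 203, 214, 203, 55]
t=7: [91, 165, 252, 330, 241, 305, 171, 169]
t=8: [288, 189, 143, 50, 37, 157, 253, 293]
t=9: [165, 250, 249, 111, 124, 133, 144, 48]
t=10: [151, 163, 114, 171, 236, 266, 197, 226]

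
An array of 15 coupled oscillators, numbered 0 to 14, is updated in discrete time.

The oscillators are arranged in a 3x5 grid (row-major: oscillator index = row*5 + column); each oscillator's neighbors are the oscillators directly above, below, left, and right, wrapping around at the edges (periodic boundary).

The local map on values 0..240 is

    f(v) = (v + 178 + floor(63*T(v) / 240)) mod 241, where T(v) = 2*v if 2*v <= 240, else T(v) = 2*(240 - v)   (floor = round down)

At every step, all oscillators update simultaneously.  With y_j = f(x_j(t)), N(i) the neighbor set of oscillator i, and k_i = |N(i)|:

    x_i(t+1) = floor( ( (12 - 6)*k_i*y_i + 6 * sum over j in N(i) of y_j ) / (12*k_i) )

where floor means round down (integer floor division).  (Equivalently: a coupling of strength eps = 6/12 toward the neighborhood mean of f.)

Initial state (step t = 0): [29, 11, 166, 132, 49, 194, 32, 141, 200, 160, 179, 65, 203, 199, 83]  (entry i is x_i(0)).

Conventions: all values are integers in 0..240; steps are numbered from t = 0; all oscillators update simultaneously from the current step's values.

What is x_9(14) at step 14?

Answer: x_9(14) = 122

Derivation:
t=0: [29, 11, 166, 132, 49, 194, 32, 141, 200, 160, 179, 65, 203, 199, 83]
t=1: [174, 175, 146, 120, 74, 169, 177, 150, 147, 117, 133, 108, 137, 141, 88]
t=2: [130, 138, 132, 115, 80, 138, 139, 134, 128, 106, 120, 118, 126, 120, 87]
t=3: [116, 125, 123, 109, 79, 122, 126, 125, 118, 96, 114, 120, 121, 113, 84]
t=4: [107, 120, 118, 101, 74, 113, 121, 120, 110, 86, 107, 119, 119, 105, 77]
t=5: [97, 116, 114, 91, 63, 103, 118, 117, 99, 73, 97, 116, 115, 94, 66]
t=6: [82, 109, 106, 76, 47, 88, 112, 110, 83, 55, 83, 109, 108, 78, 49]
t=7: [61, 97, 94, 54, 22, 67, 101, 98, 60, 29, 62, 98, 95, 55, 23]
t=8: [60, 77, 73, 51, 166, 66, 82, 78, 57, 172, 61, 78, 74, 52, 167]
t=9: [46, 51, 45, 35, 111, 51, 56, 50, 40, 114, 47, 51, 46, 36, 112]
t=10: [21, 13, 35, 188, 109, 25, 17, 40, 192, 113, 21, 13, 36, 189, 110]
t=11: [195, 203, 218, 156, 123, 199, 207, 222, 158, 126, 195, 203, 218, 156, 123]
t=12: [151, 159, 161, 138, 127, 152, 160, 162, 139, 128, 151, 159, 161, 138, 127]
t=13: [133, 137, 137, 128, 125, 133, 138, 137, 129, 125, 133, 137, 137, 128, 125]
t=14: [125, 127, 127, 123, 122, 125, 127, 127, 124, 122, 125, 127, 127, 123, 122]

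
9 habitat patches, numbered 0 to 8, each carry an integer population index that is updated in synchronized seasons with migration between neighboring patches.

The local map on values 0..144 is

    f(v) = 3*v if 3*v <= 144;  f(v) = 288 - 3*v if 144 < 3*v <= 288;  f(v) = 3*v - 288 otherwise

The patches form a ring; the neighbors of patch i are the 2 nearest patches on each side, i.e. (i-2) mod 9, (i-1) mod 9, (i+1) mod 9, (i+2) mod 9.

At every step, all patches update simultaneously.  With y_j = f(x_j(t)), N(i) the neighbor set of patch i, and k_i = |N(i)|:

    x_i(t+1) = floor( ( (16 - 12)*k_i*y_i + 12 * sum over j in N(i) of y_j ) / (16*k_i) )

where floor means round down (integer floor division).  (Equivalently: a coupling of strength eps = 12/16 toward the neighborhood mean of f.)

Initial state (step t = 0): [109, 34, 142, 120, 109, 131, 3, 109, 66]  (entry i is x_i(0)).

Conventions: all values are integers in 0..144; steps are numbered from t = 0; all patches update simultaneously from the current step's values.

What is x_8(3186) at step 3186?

Simulating step by step:
t=0: [109, 34, 142, 120, 109, 131, 3, 109, 66]
t=1: [78, 89, 81, 90, 70, 56, 53, 55, 57]
t=2: [70, 49, 43, 54, 78, 95, 114, 109, 90]
t=3: [80, 101, 107, 92, 72, 51, 34, 38, 63]
t=4: [60, 39, 35, 50, 70, 90, 104, 100, 77]
t=5: [81, 105, 108, 94, 72, 51, 36, 41, 63]
t=6: [64, 41, 37, 52, 71, 91, 107, 103, 81]
t=7: [80, 102, 107, 93, 73, 52, 37, 40, 62]
t=8: [63, 40, 35, 49, 70, 90, 107, 103, 81]
t=9: [79, 103, 108, 95, 75, 55, 38, 41, 62]
t=10: [65, 41, 34, 46, 67, 87, 105, 103, 83]
t=11: [76, 100, 108, 98, 76, 57, 39, 40, 59]
t=12: [67, 42, 34, 43, 66, 86, 105, 105, 85]
t=13: [75, 97, 106, 97, 76, 58, 40, 39, 58]
t=14: [65, 40, 31, 39, 65, 84, 105, 106, 85]
t=15: [75, 93, 102, 93, 74, 59, 42, 42, 58]
t=16: [65, 40, 32, 40, 66, 89, 109, 109, 89]
t=17: [75, 91, 103, 91, 74, 59, 41, 42, 59]
t=18: [66, 43, 35, 43, 67, 89, 108, 108, 89]
t=19: [77, 96, 107, 96, 76, 59, 39, 40, 59]
t=20: [63, 37, 30, 38, 63, 83, 104, 104, 82]
t=21: [74, 92, 101, 92, 74, 58, 44, 44, 58]
t=22: [67, 41, 33, 41, 67, 92, 112, 112, 92]
t=23: [74, 90, 103, 90, 74, 60, 41, 41, 60]
t=24: [67, 44, 36, 44, 67, 88, 106, 106, 88]
t=25: [76, 98, 109, 98, 76, 58, 38, 38, 58]
t=26: [66, 42, 34, 42, 66, 83, 103, 103, 83]
t=27: [76, 98, 106, 98, 76, 58, 40, 40, 58]
t=28: [65, 40, 32, 40, 65, 85, 106, 106, 85]
t=29: [75, 94, 103, 94, 75, 59, 42, 42, 59]
t=30: [65, 39, 31, 39, 65, 87, 108, 108, 87]
t=31: [74, 91, 102, 91, 74, 59, 43, 43, 59]
t=32: [67, 43, 34, 43, 67, 91, 110, 110, 91]
t=33: [75, 94, 106, 94, 75, 60, 40, 40, 60]
t=34: [65, 40, 33, 40, 65, 84, 104, 104, 84]
t=35: [75, 95, 104, 95, 75, 57, 41, 41, 57]
t=36: [65, 39, 30, 39, 65, 87, 109, 109, 87]
t=37: [74, 90, 101, 90, 74, 60, 44, 44, 60]
t=38: [67, 43, 35, 43, 67, 92, 110, 110, 92]
t=39: [75, 94, 107, 94, 75, 59, 39, 39, 59]
t=40: [65, 41, 34, 41, 65, 84, 104, 104, 84]
t=41: [76, 97, 106, 97, 76, 58, 41, 41, 58]
t=42: [65, 39, 31, 39, 65, 86, 107, 107, 86]
t=43: [74, 91, 102, 91, 74, 59, 43, 43, 59]

Answer: x_8(3186) = 86
Key observation: The state at step 31, [74, 91, 102, 91, 74, 59, 43, 43, 59], reappears at step 43: the system is in a cycle of period 12 from step 31 on.  Therefore the state at step 3186 equals the state at step 31 + ((3186 - 31) mod 12) = 42, which is [65, 39, 31, 39, 65, 86, 107, 107, 86].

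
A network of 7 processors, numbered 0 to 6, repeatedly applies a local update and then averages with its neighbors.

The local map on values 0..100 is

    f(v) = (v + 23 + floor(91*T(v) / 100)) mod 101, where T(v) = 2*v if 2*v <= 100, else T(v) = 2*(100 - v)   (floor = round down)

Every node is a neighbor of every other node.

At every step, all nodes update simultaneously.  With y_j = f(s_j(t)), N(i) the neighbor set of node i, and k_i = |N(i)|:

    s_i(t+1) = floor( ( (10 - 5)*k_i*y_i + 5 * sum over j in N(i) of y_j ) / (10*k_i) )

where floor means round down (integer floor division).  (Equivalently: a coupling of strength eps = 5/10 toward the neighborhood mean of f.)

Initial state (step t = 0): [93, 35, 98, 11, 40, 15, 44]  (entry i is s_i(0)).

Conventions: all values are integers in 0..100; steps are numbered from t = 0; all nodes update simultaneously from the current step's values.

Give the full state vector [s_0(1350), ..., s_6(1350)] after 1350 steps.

Simulating step by step:
t=0: [93, 35, 98, 11, 40, 15, 44]
t=1: [33, 30, 32, 44, 36, 49, 41]
t=2: [22, 19, 21, 35, 26, 41, 32]
t=3: [69, 65, 68, 42, 74, 49, 39]
t=4: [46, 47, 46, 43, 44, 51, 39]
t=5: [49, 50, 49, 46, 47, 54, 41]
t=6: [57, 58, 57, 53, 54, 56, 47]
t=7: [57, 56, 57, 58, 58, 57, 55]
t=8: [57, 57, 57, 56, 56, 57, 57]
t=9: [57, 57, 57, 57, 57, 57, 57]
t=10: [57, 57, 57, 57, 57, 57, 57]

Answer: [57, 57, 57, 57, 57, 57, 57]
Key observation: The state at step 9, [57, 57, 57, 57, 57, 57, 57], reappears at step 10: the system is in a cycle of period 1 from step 9 on.  Therefore the state at step 1350 equals the state at step 9 + ((1350 - 9) mod 1) = 9, which is [57, 57, 57, 57, 57, 57, 57].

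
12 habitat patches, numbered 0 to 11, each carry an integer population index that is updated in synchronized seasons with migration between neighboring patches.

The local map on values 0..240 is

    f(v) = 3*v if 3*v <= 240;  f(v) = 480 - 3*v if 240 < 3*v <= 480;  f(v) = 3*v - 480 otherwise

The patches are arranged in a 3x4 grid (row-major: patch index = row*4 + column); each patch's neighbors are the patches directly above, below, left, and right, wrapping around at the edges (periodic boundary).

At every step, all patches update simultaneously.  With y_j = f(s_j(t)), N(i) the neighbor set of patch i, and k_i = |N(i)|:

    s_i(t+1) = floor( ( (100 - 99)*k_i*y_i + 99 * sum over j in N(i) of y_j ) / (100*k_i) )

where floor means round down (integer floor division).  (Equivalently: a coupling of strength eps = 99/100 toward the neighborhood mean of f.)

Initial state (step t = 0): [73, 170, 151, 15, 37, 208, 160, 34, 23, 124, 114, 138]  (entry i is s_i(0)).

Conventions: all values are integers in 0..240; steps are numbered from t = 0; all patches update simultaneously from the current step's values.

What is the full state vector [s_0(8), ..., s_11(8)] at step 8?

Answer: [181, 211, 171, 186, 201, 187, 199, 142, 191, 207, 177, 184]

Derivation:
t=0: [73, 170, 151, 15, 37, 208, 160, 34, 23, 124, 114, 138]
t=1: [65, 123, 52, 102, 133, 63, 101, 55, 125, 95, 51, 88]
t=2: [118, 183, 153, 182, 162, 141, 165, 162, 171, 140, 185, 149]
t=3: [44, 66, 55, 46, 55, 37, 39, 29, 56, 58, 32, 44]
t=4: [166, 146, 137, 129, 124, 162, 114, 137, 150, 143, 146, 122]
t=5: [67, 36, 78, 67, 31, 83, 47, 112, 72, 30, 92, 59]
t=6: [154, 188, 164, 189, 196, 109, 202, 152, 141, 188, 160, 191]
t=7: [83, 66, 73, 37, 63, 101, 48, 102, 75, 73, 77, 42]
t=8: [181, 211, 171, 186, 201, 187, 199, 142, 191, 207, 177, 184]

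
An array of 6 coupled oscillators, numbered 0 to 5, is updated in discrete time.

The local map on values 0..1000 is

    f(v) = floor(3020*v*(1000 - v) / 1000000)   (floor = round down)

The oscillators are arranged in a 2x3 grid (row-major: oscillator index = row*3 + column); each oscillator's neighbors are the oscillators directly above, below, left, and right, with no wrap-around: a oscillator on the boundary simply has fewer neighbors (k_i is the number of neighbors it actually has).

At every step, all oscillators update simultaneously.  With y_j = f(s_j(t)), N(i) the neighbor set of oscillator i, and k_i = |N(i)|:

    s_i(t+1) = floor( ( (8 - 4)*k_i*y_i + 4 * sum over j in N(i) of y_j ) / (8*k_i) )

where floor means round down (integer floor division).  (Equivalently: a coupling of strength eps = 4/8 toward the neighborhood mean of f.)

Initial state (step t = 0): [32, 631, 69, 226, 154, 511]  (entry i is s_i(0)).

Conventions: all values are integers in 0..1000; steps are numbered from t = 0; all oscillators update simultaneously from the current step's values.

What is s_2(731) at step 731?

Answer: s_2(731) = 612
Key observation: The state at step 22, [717, 717, 717, 717, 717, 717], reappears at step 24: the system is in a cycle of period 2 from step 22 on.  Therefore the state at step 731 equals the state at step 22 + ((731 - 22) mod 2) = 23, which is [612, 612, 612, 612, 612, 612].

Derivation:
t=0: [32, 631, 69, 226, 154, 511]
t=1: [354, 464, 461, 385, 527, 523]
t=2: [711, 740, 751, 718, 745, 752]
t=3: [608, 583, 568, 603, 579, 565]
t=4: [723, 733, 739, 724, 734, 740]
t=5: [600, 591, 584, 599, 590, 583]
t=6: [725, 729, 732, 726, 729, 732]
t=7: [600, 596, 593, 599, 596, 593]
t=8: [725, 726, 727, 725, 726, 727]
t=9: [601, 600, 599, 601, 600, 599]
t=10: [724, 724, 724, 724, 724, 724]
t=11: [603, 603, 603, 603, 603, 603]
t=12: [722, 722, 722, 722, 722, 722]
t=13: [606, 606, 606, 606, 606, 606]
t=14: [721, 721, 721, 721, 721, 721]
t=15: [607, 607, 607, 607, 607, 607]
t=16: [720, 720, 720, 720, 720, 720]
t=17: [608, 608, 608, 608, 608, 608]
t=18: [719, 719, 719, 719, 719, 719]
t=19: [610, 610, 610, 610, 610, 610]
t=20: [718, 718, 718, 718, 718, 718]
t=21: [611, 611, 611, 611, 611, 611]
t=22: [717, 717, 717, 717, 717, 717]
t=23: [612, 612, 612, 612, 612, 612]
t=24: [717, 717, 717, 717, 717, 717]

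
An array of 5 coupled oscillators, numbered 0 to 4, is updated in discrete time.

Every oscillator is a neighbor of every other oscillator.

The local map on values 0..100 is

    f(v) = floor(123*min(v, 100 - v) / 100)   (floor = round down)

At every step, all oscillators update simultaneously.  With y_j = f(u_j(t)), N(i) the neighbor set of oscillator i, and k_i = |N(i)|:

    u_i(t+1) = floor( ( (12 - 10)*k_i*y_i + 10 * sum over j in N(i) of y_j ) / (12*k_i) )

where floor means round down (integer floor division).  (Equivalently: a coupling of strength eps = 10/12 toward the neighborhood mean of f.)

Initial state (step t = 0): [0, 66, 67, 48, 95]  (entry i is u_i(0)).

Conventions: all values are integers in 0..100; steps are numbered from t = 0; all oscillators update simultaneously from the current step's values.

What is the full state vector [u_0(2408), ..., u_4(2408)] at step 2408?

Simulating step by step:
t=0: [0, 66, 67, 48, 95]
t=1: [30, 28, 28, 27, 30]
t=2: [34, 34, 34, 34, 34]
t=3: [41, 41, 41, 41, 41]
t=4: [50, 50, 50, 50, 50]
t=5: [61, 61, 61, 61, 61]
t=6: [47, 47, 47, 47, 47]
t=7: [57, 57, 57, 57, 57]
t=8: [52, 52, 52, 52, 52]
t=9: [59, 59, 59, 59, 59]
t=10: [50, 50, 50, 50, 50]

Answer: [52, 52, 52, 52, 52]
Key observation: The state at step 4, [50, 50, 50, 50, 50], reappears at step 10: the system is in a cycle of period 6 from step 4 on.  Therefore the state at step 2408 equals the state at step 4 + ((2408 - 4) mod 6) = 8, which is [52, 52, 52, 52, 52].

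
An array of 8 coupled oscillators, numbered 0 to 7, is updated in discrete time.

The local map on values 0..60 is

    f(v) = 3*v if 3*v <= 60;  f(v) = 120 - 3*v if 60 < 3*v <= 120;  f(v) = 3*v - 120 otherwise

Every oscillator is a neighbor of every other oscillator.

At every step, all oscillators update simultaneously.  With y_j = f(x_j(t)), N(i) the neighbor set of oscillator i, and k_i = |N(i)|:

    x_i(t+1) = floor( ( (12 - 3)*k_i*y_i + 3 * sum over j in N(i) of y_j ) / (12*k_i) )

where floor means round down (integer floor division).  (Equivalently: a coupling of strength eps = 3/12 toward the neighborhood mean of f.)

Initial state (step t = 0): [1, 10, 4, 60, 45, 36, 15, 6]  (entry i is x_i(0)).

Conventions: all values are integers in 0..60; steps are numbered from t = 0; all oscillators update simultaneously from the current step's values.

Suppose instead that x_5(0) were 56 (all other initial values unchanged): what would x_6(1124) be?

Simulating step by step:
t=0: [1, 10, 4, 60, 45, 56, 15, 6]
t=1: [10, 29, 16, 51, 18, 42, 40, 21]
t=2: [30, 32, 43, 32, 47, 13, 9, 50]
t=3: [28, 24, 13, 24, 22, 35, 26, 28]
t=4: [37, 45, 39, 45, 49, 22, 41, 37]
t=5: [11, 15, 6, 15, 24, 43, 6, 11]
t=6: [32, 41, 21, 41, 43, 15, 21, 32]
t=7: [25, 10, 48, 10, 14, 40, 48, 25]
t=8: [40, 30, 25, 30, 38, 8, 25, 40]
t=9: [6, 27, 38, 27, 10, 23, 38, 6]
t=10: [20, 35, 11, 35, 28, 43, 11, 20]
t=11: [52, 20, 32, 20, 35, 15, 32, 52]
t=12: [36, 53, 27, 53, 21, 42, 27, 36]
t=13: [17, 36, 36, 36, 49, 12, 36, 17]
t=14: [44, 16, 16, 16, 26, 33, 16, 44]
t=15: [18, 44, 44, 44, 39, 24, 44, 18]
t=16: [45, 15, 15, 15, 9, 41, 15, 45]
t=17: [19, 40, 40, 40, 27, 10, 40, 19]
t=18: [47, 6, 6, 6, 34, 27, 6, 47]
t=19: [21, 18, 18, 18, 18, 33, 18, 21]
t=20: [55, 53, 53, 53, 53, 29, 53, 55]
t=21: [43, 39, 39, 39, 39, 34, 39, 43]
t=22: [8, 3, 3, 3, 3, 14, 3, 8]
t=23: [21, 11, 11, 11, 11, 34, 11, 21]
t=24: [51, 34, 34, 34, 34, 23, 34, 51]
t=25: [30, 20, 20, 20, 20, 43, 20, 30]
t=26: [34, 56, 56, 56, 56, 19, 56, 34]
t=27: [24, 46, 46, 46, 46, 52, 46, 24]
t=28: [42, 20, 20, 20, 20, 33, 20, 42]
t=29: [16, 54, 54, 54, 54, 26, 54, 16]
t=30: [46, 42, 42, 42, 42, 42, 42, 46]
t=31: [15, 6, 6, 6, 6, 6, 6, 15]
t=32: [39, 19, 19, 19, 19, 19, 19, 39]
t=33: [14, 53, 53, 53, 53, 53, 53, 14]
t=34: [41, 39, 39, 39, 39, 39, 39, 41]
t=35: [3, 3, 3, 3, 3, 3, 3, 3]
t=36: [9, 9, 9, 9, 9, 9, 9, 9]
t=37: [27, 27, 27, 27, 27, 27, 27, 27]
t=38: [39, 39, 39, 39, 39, 39, 39, 39]
t=39: [3, 3, 3, 3, 3, 3, 3, 3]

Answer: x_6(1124) = 9
Key observation: The state at step 35, [3, 3, 3, 3, 3, 3, 3, 3], reappears at step 39: the system is in a cycle of period 4 from step 35 on.  Therefore the state at step 1124 equals the state at step 35 + ((1124 - 35) mod 4) = 36, which is [9, 9, 9, 9, 9, 9, 9, 9].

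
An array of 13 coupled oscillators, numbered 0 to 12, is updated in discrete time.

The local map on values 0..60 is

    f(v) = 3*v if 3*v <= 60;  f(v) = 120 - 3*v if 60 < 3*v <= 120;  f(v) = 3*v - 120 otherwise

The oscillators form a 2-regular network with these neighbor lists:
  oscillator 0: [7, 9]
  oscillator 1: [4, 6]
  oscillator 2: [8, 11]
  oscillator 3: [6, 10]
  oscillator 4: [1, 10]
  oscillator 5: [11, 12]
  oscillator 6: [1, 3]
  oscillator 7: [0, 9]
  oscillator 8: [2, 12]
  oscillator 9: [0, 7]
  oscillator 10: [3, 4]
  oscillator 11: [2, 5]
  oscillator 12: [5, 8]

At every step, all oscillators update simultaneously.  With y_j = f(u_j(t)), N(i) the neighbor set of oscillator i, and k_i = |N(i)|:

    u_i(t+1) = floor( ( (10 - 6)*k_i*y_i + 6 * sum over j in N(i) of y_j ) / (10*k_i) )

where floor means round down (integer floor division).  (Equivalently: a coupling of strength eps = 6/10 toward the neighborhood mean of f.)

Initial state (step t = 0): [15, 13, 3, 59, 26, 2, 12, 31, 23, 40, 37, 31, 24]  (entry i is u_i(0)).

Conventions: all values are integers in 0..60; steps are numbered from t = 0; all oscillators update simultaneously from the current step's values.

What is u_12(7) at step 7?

Answer: u_12(7) = 42

Derivation:
t=0: [15, 13, 3, 59, 26, 2, 12, 31, 23, 40, 37, 31, 24]
t=1: [26, 39, 27, 36, 31, 24, 43, 24, 37, 21, 33, 15, 36]
t=2: [48, 12, 31, 13, 18, 36, 8, 48, 18, 49, 20, 44, 21]
t=3: [24, 37, 30, 40, 50, 25, 32, 24, 46, 25, 51, 16, 42]
t=4: [47, 19, 31, 17, 24, 34, 12, 47, 18, 46, 22, 41, 21]
t=5: [20, 48, 27, 47, 52, 25, 46, 20, 46, 19, 51, 14, 44]
t=6: [59, 25, 33, 23, 31, 34, 20, 59, 22, 58, 30, 42, 23]
t=7: [56, 44, 26, 47, 33, 24, 52, 56, 43, 55, 35, 14, 42]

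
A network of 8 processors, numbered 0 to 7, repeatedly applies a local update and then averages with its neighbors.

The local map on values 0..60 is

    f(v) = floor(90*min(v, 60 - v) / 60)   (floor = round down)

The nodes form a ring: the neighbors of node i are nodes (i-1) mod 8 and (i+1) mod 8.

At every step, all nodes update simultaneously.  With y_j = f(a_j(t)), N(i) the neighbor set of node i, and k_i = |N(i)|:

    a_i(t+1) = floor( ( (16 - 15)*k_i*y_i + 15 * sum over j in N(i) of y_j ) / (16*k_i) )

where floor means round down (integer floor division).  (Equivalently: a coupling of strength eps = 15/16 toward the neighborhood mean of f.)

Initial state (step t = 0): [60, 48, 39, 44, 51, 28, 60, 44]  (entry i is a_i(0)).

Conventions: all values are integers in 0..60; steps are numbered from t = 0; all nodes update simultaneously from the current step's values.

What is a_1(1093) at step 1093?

Simulating step by step:
t=0: [60, 48, 39, 44, 51, 28, 60, 44]
t=1: [19, 15, 21, 22, 31, 8, 30, 1]
t=2: [12, 29, 27, 36, 23, 42, 8, 34]
t=3: [39, 29, 39, 36, 31, 23, 31, 16]
t=4: [33, 31, 38, 36, 35, 42, 29, 36]
t=5: [39, 36, 39, 35, 31, 39, 32, 41]
t=6: [31, 31, 36, 37, 34, 41, 30, 35]
t=7: [40, 39, 38, 37, 31, 41, 33, 43]
t=8: [28, 31, 32, 37, 31, 40, 27, 34]
t=9: [41, 42, 38, 41, 32, 40, 34, 40]
t=10: [28, 30, 27, 36, 29, 39, 30, 33]
t=11: [42, 41, 40, 41, 34, 43, 36, 43]
t=12: [26, 28, 28, 34, 27, 36, 25, 31]
t=13: [42, 40, 40, 40, 37, 38, 39, 38]
t=14: [31, 28, 30, 31, 31, 32, 32, 29]
t=15: [42, 43, 42, 43, 42, 42, 42, 42]
t=16: [26, 26, 25, 26, 26, 27, 27, 27]
t=17: [39, 38, 38, 38, 39, 39, 40, 39]
t=18: [31, 32, 33, 32, 31, 30, 30, 30]
t=19: [43, 41, 41, 41, 43, 44, 45, 44]
t=20: [25, 26, 28, 26, 25, 23, 23, 23]
t=21: [36, 39, 39, 39, 36, 35, 34, 35]
t=22: [34, 33, 31, 33, 34, 37, 37, 37]
t=23: [37, 40, 40, 40, 37, 36, 34, 36]
t=24: [33, 31, 30, 31, 33, 36, 36, 36]
t=25: [39, 42, 43, 42, 39, 37, 36, 37]
t=26: [30, 27, 26, 27, 30, 33, 34, 33]
t=27: [40, 41, 39, 41, 40, 41, 39, 41]
t=28: [28, 30, 28, 30, 28, 30, 28, 30]
t=29: [44, 42, 44, 42, 44, 42, 44, 42]
t=30: [26, 24, 26, 24, 26, 24, 26, 24]
t=31: [36, 38, 36, 38, 36, 38, 36, 38]
t=32: [33, 35, 33, 35, 33, 35, 33, 35]
t=33: [37, 39, 37, 39, 37, 39, 37, 39]
t=34: [31, 33, 31, 33, 31, 33, 31, 33]
t=35: [40, 42, 40, 42, 40, 42, 40, 42]
t=36: [27, 29, 27, 29, 27, 29, 27, 29]
t=37: [42, 40, 42, 40, 42, 40, 42, 40]
t=38: [29, 27, 29, 27, 29, 27, 29, 27]
t=39: [40, 42, 40, 42, 40, 42, 40, 42]

Answer: a_1(1093) = 40
Key observation: The state at step 35, [40, 42, 40, 42, 40, 42, 40, 42], reappears at step 39: the system is in a cycle of period 4 from step 35 on.  Therefore the state at step 1093 equals the state at step 35 + ((1093 - 35) mod 4) = 37, which is [42, 40, 42, 40, 42, 40, 42, 40].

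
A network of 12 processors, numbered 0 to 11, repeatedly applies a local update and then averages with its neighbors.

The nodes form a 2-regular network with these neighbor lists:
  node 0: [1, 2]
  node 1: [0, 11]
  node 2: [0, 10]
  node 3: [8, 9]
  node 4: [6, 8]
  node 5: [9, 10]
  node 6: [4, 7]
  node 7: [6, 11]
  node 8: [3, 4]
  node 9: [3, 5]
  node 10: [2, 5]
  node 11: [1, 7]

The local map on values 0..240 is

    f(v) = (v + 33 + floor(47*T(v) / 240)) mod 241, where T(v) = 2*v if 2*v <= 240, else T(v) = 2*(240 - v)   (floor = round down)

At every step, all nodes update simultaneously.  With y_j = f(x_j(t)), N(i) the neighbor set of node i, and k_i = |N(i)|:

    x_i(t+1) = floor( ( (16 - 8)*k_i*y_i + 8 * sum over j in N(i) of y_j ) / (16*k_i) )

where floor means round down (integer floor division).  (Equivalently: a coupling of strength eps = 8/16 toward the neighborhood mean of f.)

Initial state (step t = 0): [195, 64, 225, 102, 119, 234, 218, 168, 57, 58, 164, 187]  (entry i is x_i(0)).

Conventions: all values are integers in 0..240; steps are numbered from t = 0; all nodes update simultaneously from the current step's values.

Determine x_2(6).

Answer: x_2(6) = 114

Derivation:
t=0: [195, 64, 225, 102, 119, 234, 218, 168, 57, 58, 164, 187]
t=1: [38, 122, 68, 143, 131, 98, 115, 179, 149, 107, 125, 207]
t=2: [124, 124, 135, 206, 205, 180, 206, 168, 213, 186, 175, 114]
t=3: [203, 199, 213, 69, 11, 236, 65, 165, 12, 181, 227, 203]
t=4: [10, 8, 15, 136, 67, 79, 130, 146, 68, 158, 23, 63]
t=5: [47, 63, 54, 192, 146, 143, 188, 189, 147, 199, 81, 124]
t=6: [106, 135, 114, 56, 161, 144, 53, 50, 162, 57, 152, 131]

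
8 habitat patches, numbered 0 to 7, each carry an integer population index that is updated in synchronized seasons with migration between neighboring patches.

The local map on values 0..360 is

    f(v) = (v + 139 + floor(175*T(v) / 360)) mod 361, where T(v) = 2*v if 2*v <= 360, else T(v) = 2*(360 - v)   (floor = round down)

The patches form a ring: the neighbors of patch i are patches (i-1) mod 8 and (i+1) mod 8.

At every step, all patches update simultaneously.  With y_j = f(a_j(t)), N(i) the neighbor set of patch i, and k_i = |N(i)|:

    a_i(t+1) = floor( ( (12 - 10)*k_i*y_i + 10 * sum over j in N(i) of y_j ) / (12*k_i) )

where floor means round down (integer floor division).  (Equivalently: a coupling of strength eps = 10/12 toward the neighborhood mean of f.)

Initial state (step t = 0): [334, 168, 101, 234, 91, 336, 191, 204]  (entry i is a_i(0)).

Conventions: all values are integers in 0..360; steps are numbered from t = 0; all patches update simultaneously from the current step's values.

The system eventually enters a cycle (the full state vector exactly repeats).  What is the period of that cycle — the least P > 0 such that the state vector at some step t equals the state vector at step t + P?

Simulating step by step:
t=0: [334, 168, 101, 234, 91, 336, 191, 204]
t=1: [123, 216, 157, 295, 165, 210, 134, 134]
t=2: [76, 66, 127, 101, 129, 82, 79, 32]
t=3: [244, 176, 257, 81, 271, 185, 258, 276]
t=4: [130, 132, 198, 162, 202, 134, 134, 134]
t=5: [39, 75, 78, 127, 80, 79, 42, 38]
t=6: [243, 258, 179, 249, 183, 264, 248, 217]
t=7: [134, 132, 133, 132, 134, 133, 134, 134]
t=8: [40, 40, 38, 40, 39, 41, 41, 42]
t=9: [218, 215, 216, 214, 217, 217, 219, 218]
t=10: [133, 133, 133, 133, 133, 134, 134, 134]
t=11: [40, 40, 40, 40, 40, 41, 42, 41]
t=12: [217, 217, 217, 217, 217, 219, 219, 219]
t=13: [134, 134, 134, 134, 134, 134, 134, 134]
t=14: [42, 42, 42, 42, 42, 42, 42, 42]
t=15: [221, 221, 221, 221, 221, 221, 221, 221]
t=16: [134, 134, 134, 134, 134, 134, 134, 134]

Answer: 3
Key observation: The state at step 13, [134, 134, 134, 134, 134, 134, 134, 134], reappears at step 16 — and no state repeats earlier — so the cycle the system enters has period 3.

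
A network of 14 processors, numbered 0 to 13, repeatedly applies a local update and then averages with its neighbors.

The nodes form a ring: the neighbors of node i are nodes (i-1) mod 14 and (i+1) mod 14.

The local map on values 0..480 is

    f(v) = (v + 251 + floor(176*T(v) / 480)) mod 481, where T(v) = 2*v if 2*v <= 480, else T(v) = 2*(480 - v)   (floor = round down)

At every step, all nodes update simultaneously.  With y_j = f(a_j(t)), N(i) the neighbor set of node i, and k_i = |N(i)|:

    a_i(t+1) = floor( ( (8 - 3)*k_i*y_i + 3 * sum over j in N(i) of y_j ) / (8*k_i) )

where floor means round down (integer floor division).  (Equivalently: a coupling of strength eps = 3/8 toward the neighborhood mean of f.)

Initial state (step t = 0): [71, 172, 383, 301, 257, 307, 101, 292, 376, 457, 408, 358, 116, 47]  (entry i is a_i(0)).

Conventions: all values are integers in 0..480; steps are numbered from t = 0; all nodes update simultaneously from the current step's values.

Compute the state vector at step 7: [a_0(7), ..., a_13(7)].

Answer: [173, 246, 388, 400, 257, 177, 64, 23, 30, 28, 27, 85, 149, 106]

Derivation:
t=0: [71, 172, 383, 301, 257, 307, 101, 292, 376, 457, 408, 358, 116, 47]
t=1: [308, 154, 190, 203, 194, 242, 341, 245, 221, 236, 230, 263, 385, 362]
t=2: [175, 79, 91, 114, 123, 175, 202, 185, 164, 172, 174, 193, 216, 216]
t=3: [145, 332, 411, 443, 387, 155, 105, 88, 63, 65, 76, 105, 136, 130]
t=4: [141, 178, 228, 235, 192, 147, 353, 400, 368, 366, 388, 343, 173, 302]
t=5: [61, 82, 150, 160, 101, 74, 182, 224, 221, 220, 221, 188, 120, 141]
t=6: [298, 318, 101, 114, 346, 332, 153, 143, 153, 151, 141, 174, 307, 161]
t=7: [173, 246, 388, 400, 257, 177, 64, 23, 30, 28, 27, 85, 149, 106]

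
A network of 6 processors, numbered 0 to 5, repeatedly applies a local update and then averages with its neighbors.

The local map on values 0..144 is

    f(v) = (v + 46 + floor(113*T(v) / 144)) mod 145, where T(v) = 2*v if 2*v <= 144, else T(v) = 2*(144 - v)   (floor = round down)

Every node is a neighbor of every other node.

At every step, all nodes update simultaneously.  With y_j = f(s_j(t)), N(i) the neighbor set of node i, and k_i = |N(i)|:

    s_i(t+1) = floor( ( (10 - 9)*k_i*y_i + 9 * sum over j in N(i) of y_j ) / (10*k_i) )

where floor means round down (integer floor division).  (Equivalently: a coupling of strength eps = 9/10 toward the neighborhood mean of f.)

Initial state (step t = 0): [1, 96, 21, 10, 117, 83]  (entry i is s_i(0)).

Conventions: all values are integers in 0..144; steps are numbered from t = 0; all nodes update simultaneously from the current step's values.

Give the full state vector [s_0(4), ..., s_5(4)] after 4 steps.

Answer: [81, 81, 81, 81, 81, 81]

Derivation:
t=0: [1, 96, 21, 10, 117, 83]
t=1: [73, 71, 69, 71, 72, 70]
t=2: [82, 82, 82, 82, 82, 82]
t=3: [80, 80, 80, 80, 80, 80]
t=4: [81, 81, 81, 81, 81, 81]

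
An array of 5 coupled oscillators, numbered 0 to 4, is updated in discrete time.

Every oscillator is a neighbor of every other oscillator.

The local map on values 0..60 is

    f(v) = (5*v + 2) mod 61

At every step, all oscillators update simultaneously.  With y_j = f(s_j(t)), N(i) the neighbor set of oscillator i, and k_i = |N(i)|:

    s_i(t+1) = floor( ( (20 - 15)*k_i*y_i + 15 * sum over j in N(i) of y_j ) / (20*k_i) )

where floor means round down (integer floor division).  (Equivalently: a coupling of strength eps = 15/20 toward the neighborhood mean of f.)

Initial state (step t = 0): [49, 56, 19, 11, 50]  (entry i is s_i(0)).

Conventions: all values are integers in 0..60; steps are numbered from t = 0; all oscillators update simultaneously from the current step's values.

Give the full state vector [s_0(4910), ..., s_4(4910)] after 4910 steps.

Simulating step by step:
t=0: [49, 56, 19, 11, 50]
t=1: [26, 29, 28, 30, 27]
t=2: [19, 20, 20, 20, 19]
t=3: [38, 39, 39, 39, 38]
t=4: [11, 12, 12, 12, 11]
t=5: [25, 22, 22, 22, 25]
t=6: [30, 33, 33, 33, 30]
t=7: [38, 39, 39, 39, 38]

Answer: [30, 33, 33, 33, 30]
Key observation: The state at step 3, [38, 39, 39, 39, 38], reappears at step 7: the system is in a cycle of period 4 from step 3 on.  Therefore the state at step 4910 equals the state at step 3 + ((4910 - 3) mod 4) = 6, which is [30, 33, 33, 33, 30].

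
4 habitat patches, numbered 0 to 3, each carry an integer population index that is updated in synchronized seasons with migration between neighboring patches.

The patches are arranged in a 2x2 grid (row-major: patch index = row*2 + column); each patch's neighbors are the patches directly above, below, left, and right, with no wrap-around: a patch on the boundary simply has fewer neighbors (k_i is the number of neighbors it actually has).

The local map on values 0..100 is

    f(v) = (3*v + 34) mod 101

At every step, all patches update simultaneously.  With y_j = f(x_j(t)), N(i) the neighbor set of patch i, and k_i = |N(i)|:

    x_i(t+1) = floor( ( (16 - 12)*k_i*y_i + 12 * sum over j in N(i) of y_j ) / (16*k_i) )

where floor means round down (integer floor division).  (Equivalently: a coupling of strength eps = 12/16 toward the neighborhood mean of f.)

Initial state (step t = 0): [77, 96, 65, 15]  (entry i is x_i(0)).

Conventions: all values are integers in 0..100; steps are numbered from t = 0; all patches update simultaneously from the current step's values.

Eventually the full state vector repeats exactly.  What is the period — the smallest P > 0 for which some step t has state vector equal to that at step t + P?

Simulating step by step:
t=0: [77, 96, 65, 15]
t=1: [33, 58, 60, 37]
t=2: [14, 30, 31, 17]
t=3: [37, 66, 66, 39]
t=4: [33, 42, 42, 35]
t=5: [52, 41, 41, 53]
t=6: [64, 81, 81, 65]
t=7: [62, 37, 37, 63]
t=8: [37, 25, 25, 38]
t=9: [17, 36, 36, 17]
t=10: [52, 74, 74, 52]
t=11: [62, 80, 80, 62]
t=12: [58, 31, 31, 58]
t=13: [21, 11, 11, 21]
t=14: [74, 89, 89, 74]
t=15: [87, 65, 65, 87]
t=16: [43, 76, 76, 43]
t=17: [60, 61, 61, 60]
t=18: [14, 12, 12, 14]
t=19: [71, 74, 74, 71]
t=20: [51, 47, 47, 51]
t=21: [77, 83, 83, 77]
t=22: [76, 67, 67, 76]
t=23: [39, 53, 53, 39]
t=24: [81, 60, 60, 81]
t=25: [27, 59, 59, 27]
t=26: [10, 12, 12, 10]
t=27: [68, 65, 65, 68]
t=28: [29, 33, 33, 29]
t=29: [29, 23, 23, 29]
t=30: [6, 15, 15, 6]
t=31: [72, 58, 58, 72]
t=32: [16, 37, 37, 16]
t=33: [53, 72, 72, 53]
t=34: [59, 81, 81, 59]
t=35: [58, 25, 25, 58]
t=36: [7, 6, 6, 7]
t=37: [52, 54, 54, 52]
t=38: [93, 90, 90, 93]
t=39: [3, 7, 7, 3]
t=40: [52, 46, 46, 52]
t=41: [75, 84, 84, 75]
t=42: [77, 63, 63, 77]
t=43: [31, 52, 52, 31]
t=44: [73, 41, 41, 73]
t=45: [54, 52, 52, 54]
t=46: [90, 93, 93, 90]
t=47: [7, 3, 3, 7]
t=48: [46, 52, 52, 46]
t=49: [84, 75, 75, 84]
t=50: [63, 77, 77, 63]
t=51: [52, 31, 31, 52]
t=52: [41, 73, 73, 41]
t=53: [52, 54, 54, 52]

Answer: 16
Key observation: The state at step 37, [52, 54, 54, 52], reappears at step 53 — and no state repeats earlier — so the cycle the system enters has period 16.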